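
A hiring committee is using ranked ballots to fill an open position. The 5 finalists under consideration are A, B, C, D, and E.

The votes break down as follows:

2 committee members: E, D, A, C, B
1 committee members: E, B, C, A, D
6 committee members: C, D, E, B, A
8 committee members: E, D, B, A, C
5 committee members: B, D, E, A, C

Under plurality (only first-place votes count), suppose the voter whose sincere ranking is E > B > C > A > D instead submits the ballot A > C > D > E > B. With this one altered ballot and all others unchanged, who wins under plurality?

First-place totals with the altered ballot: A 1, B 5, C 6, D 0, E 10.
The winner is unchanged: still E.

E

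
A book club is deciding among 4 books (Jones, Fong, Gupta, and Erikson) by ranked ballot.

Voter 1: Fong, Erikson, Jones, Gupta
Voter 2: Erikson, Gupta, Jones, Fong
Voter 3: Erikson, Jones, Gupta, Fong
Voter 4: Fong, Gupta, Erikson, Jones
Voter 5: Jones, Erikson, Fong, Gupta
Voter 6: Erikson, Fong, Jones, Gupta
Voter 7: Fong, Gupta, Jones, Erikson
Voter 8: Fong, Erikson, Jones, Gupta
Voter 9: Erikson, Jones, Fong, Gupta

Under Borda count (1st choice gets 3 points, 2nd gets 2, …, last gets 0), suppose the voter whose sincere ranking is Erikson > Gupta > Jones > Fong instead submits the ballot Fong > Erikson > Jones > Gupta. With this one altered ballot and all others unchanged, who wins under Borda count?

Borda totals with the altered ballot: Jones 12, Fong 19, Gupta 5, Erikson 18.
The switch changes the winner from Erikson to Fong.

Fong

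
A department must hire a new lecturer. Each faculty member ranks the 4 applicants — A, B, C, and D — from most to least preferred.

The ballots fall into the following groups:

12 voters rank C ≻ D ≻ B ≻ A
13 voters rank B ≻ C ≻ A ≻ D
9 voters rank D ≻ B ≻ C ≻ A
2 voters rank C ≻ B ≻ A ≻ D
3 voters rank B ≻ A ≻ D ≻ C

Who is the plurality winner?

B

First-place vote totals:
  A: 0
  B: 16
  C: 14
  D: 9
B has the most first-place votes.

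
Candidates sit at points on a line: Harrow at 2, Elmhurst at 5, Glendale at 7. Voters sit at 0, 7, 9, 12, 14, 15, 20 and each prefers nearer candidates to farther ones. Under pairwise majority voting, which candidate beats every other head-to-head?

Glendale

With single-peaked preferences on a line, the Condorcet winner is the candidate closest to the median voter.
The median voter (position 12) is closest to Glendale at 7.
Check: Glendale vs Harrow — voters closer to Glendale: 6 of 7.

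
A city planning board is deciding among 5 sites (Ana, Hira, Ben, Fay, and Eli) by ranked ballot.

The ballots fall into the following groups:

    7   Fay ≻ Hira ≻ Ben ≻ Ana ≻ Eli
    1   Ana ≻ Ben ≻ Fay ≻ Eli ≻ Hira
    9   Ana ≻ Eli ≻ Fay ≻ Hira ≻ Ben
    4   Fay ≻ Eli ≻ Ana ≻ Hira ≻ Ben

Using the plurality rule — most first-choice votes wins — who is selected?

Fay

First-place vote totals:
  Ana: 10
  Hira: 0
  Ben: 0
  Fay: 11
  Eli: 0
Fay has the most first-place votes.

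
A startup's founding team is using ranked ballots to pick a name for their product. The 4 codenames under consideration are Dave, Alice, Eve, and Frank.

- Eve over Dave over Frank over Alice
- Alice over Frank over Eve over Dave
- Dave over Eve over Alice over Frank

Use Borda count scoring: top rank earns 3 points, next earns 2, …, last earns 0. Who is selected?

Borda scores:
  Dave: 2 + 0 + 3 = 5
  Alice: 0 + 3 + 1 = 4
  Eve: 3 + 1 + 2 = 6
  Frank: 1 + 2 + 0 = 3
Eve has the highest total.

Eve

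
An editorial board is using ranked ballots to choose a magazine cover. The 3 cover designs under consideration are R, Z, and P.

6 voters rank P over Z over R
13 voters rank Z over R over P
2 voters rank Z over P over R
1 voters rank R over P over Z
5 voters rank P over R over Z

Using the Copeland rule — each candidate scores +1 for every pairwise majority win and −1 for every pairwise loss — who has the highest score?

Pairwise results:
  R vs Z: Z wins 21–6.
  R vs P: R wins 14–13.
  Z vs P: Z wins 15–12.
Copeland scores (wins − losses):
  R: 1 − 1 = 0
  Z: 2 − 0 = 2
  P: 0 − 2 = -2
Z has the best Copeland score.

Z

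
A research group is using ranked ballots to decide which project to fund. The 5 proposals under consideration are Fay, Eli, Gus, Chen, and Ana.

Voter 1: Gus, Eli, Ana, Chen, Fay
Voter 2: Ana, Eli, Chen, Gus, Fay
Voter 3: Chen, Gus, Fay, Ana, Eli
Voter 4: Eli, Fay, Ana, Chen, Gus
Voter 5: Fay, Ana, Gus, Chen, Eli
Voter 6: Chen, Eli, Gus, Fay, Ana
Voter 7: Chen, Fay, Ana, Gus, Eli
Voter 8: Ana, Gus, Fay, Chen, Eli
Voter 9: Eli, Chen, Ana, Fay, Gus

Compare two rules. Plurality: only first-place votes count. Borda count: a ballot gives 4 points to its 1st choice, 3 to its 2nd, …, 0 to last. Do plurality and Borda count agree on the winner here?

Yes

Plurality first-place counts: Fay 1, Eli 2, Gus 1, Chen 3, Ana 2 → Chen.
Borda totals: Fay 16, Eli 17, Gus 16, Chen 21, Ana 20 → Chen.
The two rules agree on Chen.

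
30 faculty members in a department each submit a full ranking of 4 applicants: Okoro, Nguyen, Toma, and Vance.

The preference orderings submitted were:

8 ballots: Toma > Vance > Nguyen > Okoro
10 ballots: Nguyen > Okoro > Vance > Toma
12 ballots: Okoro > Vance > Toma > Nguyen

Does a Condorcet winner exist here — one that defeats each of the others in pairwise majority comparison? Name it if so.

None — there is no Condorcet winner

Head-to-head results (30 voters total):
Okoro vs Nguyen: Nguyen wins 18–12.
Okoro vs Toma: Okoro wins 22–8.
Okoro vs Vance: Okoro wins 22–8.
Nguyen vs Toma: Toma wins 20–10.
Nguyen vs Vance: Vance wins 20–10.
Toma vs Vance: Vance wins 22–8.
No candidate beats all others: Okoro beats Toma beats Nguyen beats Okoro, a majority cycle.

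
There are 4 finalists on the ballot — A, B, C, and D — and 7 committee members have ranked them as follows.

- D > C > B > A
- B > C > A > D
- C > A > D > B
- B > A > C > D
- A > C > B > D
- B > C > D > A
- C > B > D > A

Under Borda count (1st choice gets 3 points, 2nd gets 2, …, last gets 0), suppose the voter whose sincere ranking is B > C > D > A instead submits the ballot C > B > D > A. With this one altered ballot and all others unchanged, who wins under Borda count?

C

Borda totals with the altered ballot: A 8, B 12, C 16, D 6.
The winner is unchanged: still C.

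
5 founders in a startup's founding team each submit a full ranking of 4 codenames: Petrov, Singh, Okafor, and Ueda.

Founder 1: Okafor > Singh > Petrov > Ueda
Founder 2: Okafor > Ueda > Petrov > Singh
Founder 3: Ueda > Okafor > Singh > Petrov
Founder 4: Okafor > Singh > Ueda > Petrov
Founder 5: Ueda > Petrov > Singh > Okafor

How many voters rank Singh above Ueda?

2

Ballots ranking Singh above Ueda: 2.
Ballots ranking Ueda above Singh: 3.
So 2 of 5 voters prefer Singh to Ueda.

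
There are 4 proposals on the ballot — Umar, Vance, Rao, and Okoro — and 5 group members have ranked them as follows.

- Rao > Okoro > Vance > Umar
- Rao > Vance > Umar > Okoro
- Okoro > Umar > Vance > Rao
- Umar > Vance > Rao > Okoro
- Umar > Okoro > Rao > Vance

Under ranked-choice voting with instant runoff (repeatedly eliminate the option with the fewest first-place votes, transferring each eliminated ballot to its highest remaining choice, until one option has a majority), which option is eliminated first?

Round 1: Umar 2, Rao 2, Okoro 1, Vance 0. Vance has the fewest and is eliminated.
Round 2: Umar 2, Rao 2, Okoro 1. Okoro has the fewest and is eliminated.
Round 3: Umar 3, Rao 2. Umar has a majority.

Vance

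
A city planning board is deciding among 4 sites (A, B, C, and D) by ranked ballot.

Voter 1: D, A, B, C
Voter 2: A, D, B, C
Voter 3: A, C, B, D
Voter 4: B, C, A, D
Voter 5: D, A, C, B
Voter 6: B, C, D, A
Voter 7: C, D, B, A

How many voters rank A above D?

3

Ballots ranking A above D: 3.
Ballots ranking D above A: 4.
So 3 of 7 voters prefer A to D.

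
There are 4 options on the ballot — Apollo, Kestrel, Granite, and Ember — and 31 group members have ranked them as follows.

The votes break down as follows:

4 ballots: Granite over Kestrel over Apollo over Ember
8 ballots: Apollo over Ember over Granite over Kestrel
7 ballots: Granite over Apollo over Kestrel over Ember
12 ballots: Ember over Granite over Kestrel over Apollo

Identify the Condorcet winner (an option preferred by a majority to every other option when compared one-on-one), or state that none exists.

None — there is no Condorcet winner

Head-to-head results (31 voters total):
Apollo vs Kestrel: Kestrel wins 16–15.
Apollo vs Granite: Granite wins 23–8.
Apollo vs Ember: Apollo wins 19–12.
Kestrel vs Granite: Granite wins 31–0.
Kestrel vs Ember: Ember wins 20–11.
Granite vs Ember: Ember wins 20–11.
No candidate beats all others: Apollo beats Ember beats Kestrel beats Apollo, a majority cycle.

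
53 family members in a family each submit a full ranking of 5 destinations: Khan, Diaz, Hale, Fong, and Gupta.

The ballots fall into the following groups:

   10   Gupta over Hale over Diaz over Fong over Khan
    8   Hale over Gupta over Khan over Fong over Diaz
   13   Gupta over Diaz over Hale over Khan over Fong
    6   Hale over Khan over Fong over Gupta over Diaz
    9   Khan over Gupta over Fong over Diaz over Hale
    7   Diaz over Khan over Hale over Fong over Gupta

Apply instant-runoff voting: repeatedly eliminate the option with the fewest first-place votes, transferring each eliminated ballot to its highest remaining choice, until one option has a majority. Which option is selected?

Round 1: Gupta 23, Hale 14, Khan 9, Diaz 7, Fong 0. Fong has the fewest and is eliminated.
Round 2: Gupta 23, Hale 14, Khan 9, Diaz 7. Diaz has the fewest and is eliminated.
Round 3: Gupta 23, Khan 16, Hale 14. Hale has the fewest and is eliminated.
Round 4: Gupta 31, Khan 22. Gupta has a majority.

Gupta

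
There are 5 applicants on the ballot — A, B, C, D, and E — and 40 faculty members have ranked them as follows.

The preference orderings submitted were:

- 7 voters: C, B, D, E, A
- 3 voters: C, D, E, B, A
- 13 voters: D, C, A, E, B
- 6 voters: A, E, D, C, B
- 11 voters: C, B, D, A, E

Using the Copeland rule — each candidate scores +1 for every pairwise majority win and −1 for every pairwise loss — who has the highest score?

Pairwise results:
  A vs B: B wins 21–19.
  A vs C: C wins 34–6.
  A vs D: D wins 34–6.
  A vs E: A wins 30–10.
  B vs C: C wins 40–0.
  B vs D: D wins 22–18.
  B vs E: E wins 22–18.
  C vs D: C wins 21–19.
  C vs E: C wins 34–6.
  D vs E: D wins 34–6.
Copeland scores (wins − losses):
  A: 1 − 3 = -2
  B: 1 − 3 = -2
  C: 4 − 0 = 4
  D: 3 − 1 = 2
  E: 1 − 3 = -2
C has the best Copeland score.

C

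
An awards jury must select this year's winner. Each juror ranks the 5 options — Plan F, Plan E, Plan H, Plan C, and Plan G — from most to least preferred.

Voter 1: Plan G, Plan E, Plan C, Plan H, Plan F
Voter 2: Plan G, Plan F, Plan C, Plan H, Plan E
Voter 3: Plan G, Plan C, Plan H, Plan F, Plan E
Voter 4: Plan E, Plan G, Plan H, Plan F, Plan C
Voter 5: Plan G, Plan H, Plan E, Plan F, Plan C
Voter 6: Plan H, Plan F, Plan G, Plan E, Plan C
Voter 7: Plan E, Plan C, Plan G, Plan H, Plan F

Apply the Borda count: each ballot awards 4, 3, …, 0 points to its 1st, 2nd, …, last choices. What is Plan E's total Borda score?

Borda scores:
  Plan F: 0 + 3 + 1 + 1 + 1 + 3 + 0 = 9
  Plan E: 3 + 0 + 0 + 4 + 2 + 1 + 4 = 14
  Plan H: 1 + 1 + 2 + 2 + 3 + 4 + 1 = 14
  Plan C: 2 + 2 + 3 + 0 + 0 + 0 + 3 = 10
  Plan G: 4 + 4 + 4 + 3 + 4 + 2 + 2 = 23

14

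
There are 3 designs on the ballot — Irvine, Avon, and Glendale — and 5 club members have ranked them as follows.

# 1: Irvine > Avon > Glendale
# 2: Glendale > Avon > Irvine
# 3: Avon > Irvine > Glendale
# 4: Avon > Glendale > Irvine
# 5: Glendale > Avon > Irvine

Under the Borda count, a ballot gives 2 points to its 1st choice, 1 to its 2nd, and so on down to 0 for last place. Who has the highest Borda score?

Avon

Borda scores:
  Irvine: 2 + 0 + 1 + 0 + 0 = 3
  Avon: 1 + 1 + 2 + 2 + 1 = 7
  Glendale: 0 + 2 + 0 + 1 + 2 = 5
Avon has the highest total.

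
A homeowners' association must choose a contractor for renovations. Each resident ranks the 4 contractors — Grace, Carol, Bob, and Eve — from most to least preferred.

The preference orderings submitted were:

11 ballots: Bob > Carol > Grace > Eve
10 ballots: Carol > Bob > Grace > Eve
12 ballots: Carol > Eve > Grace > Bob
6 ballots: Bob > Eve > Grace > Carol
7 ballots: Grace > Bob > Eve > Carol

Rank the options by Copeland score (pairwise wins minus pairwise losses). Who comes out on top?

Bob

Pairwise results:
  Grace vs Carol: Carol wins 33–13.
  Grace vs Bob: Bob wins 27–19.
  Grace vs Eve: Grace wins 28–18.
  Carol vs Bob: Bob wins 24–22.
  Carol vs Eve: Carol wins 33–13.
  Bob vs Eve: Bob wins 34–12.
Copeland scores (wins − losses):
  Grace: 1 − 2 = -1
  Carol: 2 − 1 = 1
  Bob: 3 − 0 = 3
  Eve: 0 − 3 = -3
Bob has the best Copeland score.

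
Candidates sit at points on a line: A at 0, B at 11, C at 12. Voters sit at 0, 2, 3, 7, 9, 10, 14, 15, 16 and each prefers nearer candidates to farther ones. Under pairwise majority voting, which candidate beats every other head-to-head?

With single-peaked preferences on a line, the Condorcet winner is the candidate closest to the median voter.
The median voter (position 9) is closest to B at 11.
Check: B vs C — voters closer to B: 6 of 9.

B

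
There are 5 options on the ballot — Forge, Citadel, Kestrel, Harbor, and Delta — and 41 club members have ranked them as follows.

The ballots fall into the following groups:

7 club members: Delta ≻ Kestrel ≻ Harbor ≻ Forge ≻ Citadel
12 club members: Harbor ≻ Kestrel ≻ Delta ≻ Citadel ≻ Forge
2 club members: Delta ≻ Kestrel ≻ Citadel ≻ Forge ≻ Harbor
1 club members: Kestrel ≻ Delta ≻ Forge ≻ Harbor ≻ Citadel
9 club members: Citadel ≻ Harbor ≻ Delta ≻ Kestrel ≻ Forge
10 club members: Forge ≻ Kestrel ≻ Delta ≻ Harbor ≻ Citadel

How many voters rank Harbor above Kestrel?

21

Ballots ranking Harbor above Kestrel: 12+9 = 21.
Ballots ranking Kestrel above Harbor: 7+2+1+10 = 20.
So 21 of 41 voters prefer Harbor to Kestrel.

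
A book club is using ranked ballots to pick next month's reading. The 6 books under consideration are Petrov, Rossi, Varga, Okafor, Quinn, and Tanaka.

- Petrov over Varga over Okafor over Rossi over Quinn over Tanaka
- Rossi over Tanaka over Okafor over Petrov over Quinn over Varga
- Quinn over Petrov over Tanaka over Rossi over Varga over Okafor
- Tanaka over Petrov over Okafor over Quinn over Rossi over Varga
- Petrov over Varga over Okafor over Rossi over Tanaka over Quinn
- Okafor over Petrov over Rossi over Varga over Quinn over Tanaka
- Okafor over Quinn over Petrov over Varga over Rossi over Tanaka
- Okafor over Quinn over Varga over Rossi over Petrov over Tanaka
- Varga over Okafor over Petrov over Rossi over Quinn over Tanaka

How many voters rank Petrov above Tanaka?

Ballots ranking Petrov above Tanaka: 7.
Ballots ranking Tanaka above Petrov: 2.
So 7 of 9 voters prefer Petrov to Tanaka.

7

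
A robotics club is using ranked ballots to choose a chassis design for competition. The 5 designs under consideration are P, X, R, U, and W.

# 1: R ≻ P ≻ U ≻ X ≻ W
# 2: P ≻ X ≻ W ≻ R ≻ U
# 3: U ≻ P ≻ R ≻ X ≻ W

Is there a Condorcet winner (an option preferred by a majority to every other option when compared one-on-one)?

Yes

Head-to-head results (3 voters total):
P vs X: P wins 3–0.
P vs R: P wins 2–1.
P vs U: P wins 2–1.
P vs W: P wins 3–0.
X vs R: R wins 2–1.
X vs U: U wins 2–1.
X vs W: X wins 3–0.
R vs U: R wins 2–1.
R vs W: R wins 2–1.
U vs W: U wins 2–1.
P beats each rival — X (3–0), R (2–1), U (2–1), W (3–0) — so P is the Condorcet winner.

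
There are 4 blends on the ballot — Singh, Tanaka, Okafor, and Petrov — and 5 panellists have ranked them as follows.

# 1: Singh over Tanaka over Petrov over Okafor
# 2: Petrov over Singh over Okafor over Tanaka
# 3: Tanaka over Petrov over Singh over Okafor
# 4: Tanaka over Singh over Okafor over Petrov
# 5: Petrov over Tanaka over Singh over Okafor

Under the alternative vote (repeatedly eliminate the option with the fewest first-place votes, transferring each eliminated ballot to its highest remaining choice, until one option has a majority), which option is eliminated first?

Okafor

Round 1: Tanaka 2, Petrov 2, Singh 1, Okafor 0. Okafor has the fewest and is eliminated.
Round 2: Tanaka 2, Petrov 2, Singh 1. Singh has the fewest and is eliminated.
Round 3: Tanaka 3, Petrov 2. Tanaka has a majority.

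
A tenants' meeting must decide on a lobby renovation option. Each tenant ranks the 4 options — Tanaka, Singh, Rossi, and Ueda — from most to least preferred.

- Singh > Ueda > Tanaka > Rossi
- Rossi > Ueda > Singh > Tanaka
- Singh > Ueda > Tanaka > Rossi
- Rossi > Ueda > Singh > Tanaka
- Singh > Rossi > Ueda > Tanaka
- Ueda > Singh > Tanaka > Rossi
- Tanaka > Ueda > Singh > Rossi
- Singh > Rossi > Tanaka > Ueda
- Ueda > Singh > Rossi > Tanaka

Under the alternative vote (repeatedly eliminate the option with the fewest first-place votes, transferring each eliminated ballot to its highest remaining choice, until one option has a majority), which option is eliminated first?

Round 1: Singh 4, Rossi 2, Ueda 2, Tanaka 1. Tanaka has the fewest and is eliminated.
Round 2: Singh 4, Ueda 3, Rossi 2. Rossi has the fewest and is eliminated.
Round 3: Ueda 5, Singh 4. Ueda has a majority.

Tanaka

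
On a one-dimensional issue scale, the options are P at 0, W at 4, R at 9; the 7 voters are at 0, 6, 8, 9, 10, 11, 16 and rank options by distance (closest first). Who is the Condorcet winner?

With single-peaked preferences on a line, the Condorcet winner is the candidate closest to the median voter.
The median voter (position 9) is closest to R at 9.
Check: R vs W — voters closer to R: 5 of 7.

R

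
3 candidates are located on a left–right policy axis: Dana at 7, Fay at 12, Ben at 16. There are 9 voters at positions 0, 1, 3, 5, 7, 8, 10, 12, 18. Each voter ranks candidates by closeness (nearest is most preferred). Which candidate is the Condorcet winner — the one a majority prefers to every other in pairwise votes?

With single-peaked preferences on a line, the Condorcet winner is the candidate closest to the median voter.
The median voter (position 7) is closest to Dana at 7.
Check: Dana vs Fay — voters closer to Dana: 6 of 9.

Dana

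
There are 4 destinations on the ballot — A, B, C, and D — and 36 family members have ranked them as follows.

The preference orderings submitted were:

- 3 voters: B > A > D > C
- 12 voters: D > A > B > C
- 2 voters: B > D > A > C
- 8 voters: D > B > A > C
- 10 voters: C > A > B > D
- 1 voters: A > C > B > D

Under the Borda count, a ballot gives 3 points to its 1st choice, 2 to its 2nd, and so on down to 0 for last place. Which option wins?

Borda scores:
  A: 3·2 + 12·2 + 2·1 + 8·1 + 10·2 + 3 = 63
  B: 3·3 + 12·1 + 2·3 + 8·2 + 10·1 + 1 = 54
  C: 3·0 + 12·0 + 2·0 + 8·0 + 10·3 + 2 = 32
  D: 3·1 + 12·3 + 2·2 + 8·3 + 10·0 + 0 = 67
D has the highest total.

D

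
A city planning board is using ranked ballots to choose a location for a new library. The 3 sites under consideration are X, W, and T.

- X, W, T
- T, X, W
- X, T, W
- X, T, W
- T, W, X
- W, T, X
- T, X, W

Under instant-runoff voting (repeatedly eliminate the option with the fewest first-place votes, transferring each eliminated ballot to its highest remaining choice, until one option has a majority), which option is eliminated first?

W

Round 1: X 3, T 3, W 1. W has the fewest and is eliminated.
Round 2: T 4, X 3. T has a majority.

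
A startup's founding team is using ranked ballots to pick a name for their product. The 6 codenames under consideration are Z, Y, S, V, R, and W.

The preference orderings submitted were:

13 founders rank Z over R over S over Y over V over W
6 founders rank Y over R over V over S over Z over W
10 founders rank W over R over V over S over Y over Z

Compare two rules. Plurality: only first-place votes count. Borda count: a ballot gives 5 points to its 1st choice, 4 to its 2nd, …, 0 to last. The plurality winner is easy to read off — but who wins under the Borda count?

R

Plurality first-place counts: Z 13, Y 6, S 0, V 0, R 0, W 10 → Z.
Borda totals: Z 71, Y 66, S 71, V 61, R 116, W 50 → R.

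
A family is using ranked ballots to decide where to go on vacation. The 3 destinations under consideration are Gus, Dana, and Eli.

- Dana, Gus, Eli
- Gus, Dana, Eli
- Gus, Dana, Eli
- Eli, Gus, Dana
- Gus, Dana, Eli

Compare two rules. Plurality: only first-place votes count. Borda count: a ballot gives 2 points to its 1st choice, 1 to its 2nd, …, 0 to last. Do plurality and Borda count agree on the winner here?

Yes

Plurality first-place counts: Gus 3, Dana 1, Eli 1 → Gus.
Borda totals: Gus 8, Dana 5, Eli 2 → Gus.
The two rules agree on Gus.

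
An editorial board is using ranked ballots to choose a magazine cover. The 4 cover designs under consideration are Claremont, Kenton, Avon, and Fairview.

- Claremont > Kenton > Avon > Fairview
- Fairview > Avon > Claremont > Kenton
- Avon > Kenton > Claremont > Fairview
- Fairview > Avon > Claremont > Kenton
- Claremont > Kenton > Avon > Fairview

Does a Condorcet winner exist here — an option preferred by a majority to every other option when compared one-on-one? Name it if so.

Head-to-head results (5 voters total):
Claremont vs Kenton: Claremont wins 4–1.
Claremont vs Avon: Avon wins 3–2.
Claremont vs Fairview: Claremont wins 3–2.
Kenton vs Avon: Avon wins 3–2.
Kenton vs Fairview: Kenton wins 3–2.
Avon vs Fairview: Avon wins 3–2.
Avon beats each rival — Claremont (3–2), Kenton (3–2), Fairview (3–2) — so Avon is the Condorcet winner.

Avon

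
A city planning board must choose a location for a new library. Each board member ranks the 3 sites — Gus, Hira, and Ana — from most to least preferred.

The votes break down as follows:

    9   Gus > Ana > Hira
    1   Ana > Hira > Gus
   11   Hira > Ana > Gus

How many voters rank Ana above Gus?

Ballots ranking Ana above Gus: 1+11 = 12.
Ballots ranking Gus above Ana: 9.
So 12 of 21 voters prefer Ana to Gus.

12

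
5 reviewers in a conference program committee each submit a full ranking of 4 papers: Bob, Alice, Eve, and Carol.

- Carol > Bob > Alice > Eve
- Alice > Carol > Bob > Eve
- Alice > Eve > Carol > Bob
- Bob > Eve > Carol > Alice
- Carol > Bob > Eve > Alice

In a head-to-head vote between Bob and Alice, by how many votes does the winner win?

1

Ballots ranking Bob above Alice: 3.
Ballots ranking Alice above Bob: 2.
Bob wins 3–2, a margin of 1.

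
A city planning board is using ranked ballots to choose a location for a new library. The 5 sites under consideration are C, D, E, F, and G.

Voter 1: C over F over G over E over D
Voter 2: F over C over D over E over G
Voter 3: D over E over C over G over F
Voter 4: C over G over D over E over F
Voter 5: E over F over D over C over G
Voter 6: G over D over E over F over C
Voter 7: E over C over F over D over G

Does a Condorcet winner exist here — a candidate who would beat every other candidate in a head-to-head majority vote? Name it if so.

Head-to-head results (7 voters total):
C vs D: C wins 4–3.
C vs E: E wins 4–3.
C vs F: C wins 4–3.
C vs G: C wins 6–1.
D vs E: D wins 4–3.
D vs F: F wins 4–3.
D vs G: D wins 4–3.
E vs F: E wins 5–2.
E vs G: E wins 4–3.
F vs G: F wins 4–3.
No candidate beats all others: C beats D beats E beats C, a majority cycle.

There is no Condorcet winner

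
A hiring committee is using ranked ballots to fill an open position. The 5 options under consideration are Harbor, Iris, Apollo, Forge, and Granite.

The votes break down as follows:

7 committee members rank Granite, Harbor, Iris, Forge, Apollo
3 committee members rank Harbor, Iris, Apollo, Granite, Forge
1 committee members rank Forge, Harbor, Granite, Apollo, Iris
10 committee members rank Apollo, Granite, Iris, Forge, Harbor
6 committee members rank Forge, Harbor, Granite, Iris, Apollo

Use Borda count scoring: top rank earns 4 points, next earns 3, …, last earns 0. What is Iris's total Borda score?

49

Borda scores:
  Harbor: 7·3 + 3·4 + 3 + 10·0 + 6·3 = 54
  Iris: 7·2 + 3·3 + 0 + 10·2 + 6·1 = 49
  Apollo: 7·0 + 3·2 + 1 + 10·4 + 6·0 = 47
  Forge: 7·1 + 3·0 + 4 + 10·1 + 6·4 = 45
  Granite: 7·4 + 3·1 + 2 + 10·3 + 6·2 = 75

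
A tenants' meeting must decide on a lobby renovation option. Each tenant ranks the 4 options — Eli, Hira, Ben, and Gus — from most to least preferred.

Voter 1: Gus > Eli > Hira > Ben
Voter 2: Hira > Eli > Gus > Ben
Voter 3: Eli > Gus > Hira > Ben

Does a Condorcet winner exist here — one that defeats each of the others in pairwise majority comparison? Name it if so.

Eli

Head-to-head results (3 voters total):
Eli vs Hira: Eli wins 2–1.
Eli vs Ben: Eli wins 3–0.
Eli vs Gus: Eli wins 2–1.
Hira vs Ben: Hira wins 3–0.
Hira vs Gus: Gus wins 2–1.
Ben vs Gus: Gus wins 3–0.
Eli beats each rival — Hira (2–1), Ben (3–0), Gus (2–1) — so Eli is the Condorcet winner.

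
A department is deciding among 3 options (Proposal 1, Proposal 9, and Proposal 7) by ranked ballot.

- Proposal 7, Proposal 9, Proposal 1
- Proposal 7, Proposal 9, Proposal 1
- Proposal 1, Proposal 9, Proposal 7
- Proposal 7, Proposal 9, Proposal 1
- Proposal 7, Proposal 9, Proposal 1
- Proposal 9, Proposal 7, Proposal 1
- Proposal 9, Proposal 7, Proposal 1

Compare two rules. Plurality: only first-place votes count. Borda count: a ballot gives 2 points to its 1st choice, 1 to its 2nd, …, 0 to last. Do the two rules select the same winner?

Plurality first-place counts: Proposal 1 1, Proposal 9 2, Proposal 7 4 → Proposal 7.
Borda totals: Proposal 1 2, Proposal 9 9, Proposal 7 10 → Proposal 7.
The two rules agree on Proposal 7.

Yes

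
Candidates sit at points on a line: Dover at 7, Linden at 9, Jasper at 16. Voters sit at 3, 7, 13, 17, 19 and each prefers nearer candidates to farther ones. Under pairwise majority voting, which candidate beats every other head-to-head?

Jasper

With single-peaked preferences on a line, the Condorcet winner is the candidate closest to the median voter.
The median voter (position 13) is closest to Jasper at 16.
Check: Jasper vs Dover — voters closer to Jasper: 3 of 5.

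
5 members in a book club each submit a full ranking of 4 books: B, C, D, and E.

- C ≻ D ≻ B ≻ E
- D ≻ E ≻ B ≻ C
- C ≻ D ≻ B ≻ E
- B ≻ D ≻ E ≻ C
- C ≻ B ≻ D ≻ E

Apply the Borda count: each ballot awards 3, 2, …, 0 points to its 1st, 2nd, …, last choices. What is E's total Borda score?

3

Borda scores:
  B: 1 + 1 + 1 + 3 + 2 = 8
  C: 3 + 0 + 3 + 0 + 3 = 9
  D: 2 + 3 + 2 + 2 + 1 = 10
  E: 0 + 2 + 0 + 1 + 0 = 3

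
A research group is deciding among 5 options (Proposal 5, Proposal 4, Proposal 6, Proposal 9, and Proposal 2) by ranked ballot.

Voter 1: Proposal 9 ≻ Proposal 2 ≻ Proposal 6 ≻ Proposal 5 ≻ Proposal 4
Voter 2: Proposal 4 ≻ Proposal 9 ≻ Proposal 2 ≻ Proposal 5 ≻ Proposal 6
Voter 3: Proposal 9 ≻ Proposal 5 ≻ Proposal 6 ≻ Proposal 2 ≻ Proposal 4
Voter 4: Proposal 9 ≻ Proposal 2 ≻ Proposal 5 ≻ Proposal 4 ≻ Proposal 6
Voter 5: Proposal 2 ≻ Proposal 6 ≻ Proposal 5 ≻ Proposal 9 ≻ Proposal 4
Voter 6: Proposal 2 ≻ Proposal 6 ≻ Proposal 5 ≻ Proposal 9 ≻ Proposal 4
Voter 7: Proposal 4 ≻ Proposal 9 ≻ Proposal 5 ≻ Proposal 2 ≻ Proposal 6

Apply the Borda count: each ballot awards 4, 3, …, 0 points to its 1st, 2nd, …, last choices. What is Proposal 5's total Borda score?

13

Borda scores:
  Proposal 5: 1 + 1 + 3 + 2 + 2 + 2 + 2 = 13
  Proposal 4: 0 + 4 + 0 + 1 + 0 + 0 + 4 = 9
  Proposal 6: 2 + 0 + 2 + 0 + 3 + 3 + 0 = 10
  Proposal 9: 4 + 3 + 4 + 4 + 1 + 1 + 3 = 20
  Proposal 2: 3 + 2 + 1 + 3 + 4 + 4 + 1 = 18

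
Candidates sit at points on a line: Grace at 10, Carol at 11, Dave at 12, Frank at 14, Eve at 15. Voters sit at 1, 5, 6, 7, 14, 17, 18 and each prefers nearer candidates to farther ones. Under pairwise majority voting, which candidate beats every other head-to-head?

With single-peaked preferences on a line, the Condorcet winner is the candidate closest to the median voter.
The median voter (position 7) is closest to Grace at 10.
Check: Grace vs Eve — voters closer to Grace: 4 of 7.

Grace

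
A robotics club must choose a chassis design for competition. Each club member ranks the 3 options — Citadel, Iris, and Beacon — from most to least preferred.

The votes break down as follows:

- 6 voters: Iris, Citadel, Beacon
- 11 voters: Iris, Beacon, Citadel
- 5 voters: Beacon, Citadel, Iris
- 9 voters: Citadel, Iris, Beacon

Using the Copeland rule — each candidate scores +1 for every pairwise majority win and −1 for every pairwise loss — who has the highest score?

Iris

Pairwise results:
  Citadel vs Iris: Iris wins 17–14.
  Citadel vs Beacon: Beacon wins 16–15.
  Iris vs Beacon: Iris wins 26–5.
Copeland scores (wins − losses):
  Citadel: 0 − 2 = -2
  Iris: 2 − 0 = 2
  Beacon: 1 − 1 = 0
Iris has the best Copeland score.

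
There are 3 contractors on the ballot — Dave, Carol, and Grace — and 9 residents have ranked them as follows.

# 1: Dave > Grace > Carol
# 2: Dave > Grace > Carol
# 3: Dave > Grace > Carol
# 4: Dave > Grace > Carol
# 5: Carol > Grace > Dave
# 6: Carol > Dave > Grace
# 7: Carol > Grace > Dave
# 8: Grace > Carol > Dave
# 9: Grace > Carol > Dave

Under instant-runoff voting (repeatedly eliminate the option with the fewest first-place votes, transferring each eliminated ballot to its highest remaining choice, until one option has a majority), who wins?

Carol

Round 1: Dave 4, Carol 3, Grace 2. Grace has the fewest and is eliminated.
Round 2: Carol 5, Dave 4. Carol has a majority.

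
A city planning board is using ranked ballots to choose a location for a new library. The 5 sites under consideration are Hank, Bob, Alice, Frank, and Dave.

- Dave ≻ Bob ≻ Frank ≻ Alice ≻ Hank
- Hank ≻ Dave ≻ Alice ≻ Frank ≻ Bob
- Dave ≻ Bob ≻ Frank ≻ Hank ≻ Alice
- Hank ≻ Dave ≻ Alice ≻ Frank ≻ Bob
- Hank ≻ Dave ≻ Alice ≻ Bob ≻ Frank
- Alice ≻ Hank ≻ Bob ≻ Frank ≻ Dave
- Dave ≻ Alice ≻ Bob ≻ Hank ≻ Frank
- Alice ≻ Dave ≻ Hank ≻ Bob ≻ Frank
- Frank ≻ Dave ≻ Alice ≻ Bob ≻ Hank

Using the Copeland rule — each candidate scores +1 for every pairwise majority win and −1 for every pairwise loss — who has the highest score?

Dave

Pairwise results:
  Hank vs Bob: Hank wins 5–4.
  Hank vs Alice: Alice wins 5–4.
  Hank vs Frank: Hank wins 6–3.
  Hank vs Dave: Dave wins 5–4.
  Bob vs Alice: Alice wins 7–2.
  Bob vs Frank: Bob wins 6–3.
  Bob vs Dave: Dave wins 8–1.
  Alice vs Frank: Alice wins 6–3.
  Alice vs Dave: Dave wins 7–2.
  Frank vs Dave: Dave wins 7–2.
Copeland scores (wins − losses):
  Hank: 2 − 2 = 0
  Bob: 1 − 3 = -2
  Alice: 3 − 1 = 2
  Frank: 0 − 4 = -4
  Dave: 4 − 0 = 4
Dave has the best Copeland score.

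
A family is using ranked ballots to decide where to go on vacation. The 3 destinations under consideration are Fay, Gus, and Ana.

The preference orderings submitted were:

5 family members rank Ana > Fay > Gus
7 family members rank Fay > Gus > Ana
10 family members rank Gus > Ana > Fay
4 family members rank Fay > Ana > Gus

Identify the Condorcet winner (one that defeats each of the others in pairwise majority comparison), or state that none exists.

Head-to-head results (26 voters total):
Fay vs Gus: Fay wins 16–10.
Fay vs Ana: Ana wins 15–11.
Gus vs Ana: Gus wins 17–9.
No candidate beats all others: Fay beats Gus beats Ana beats Fay, a majority cycle.

There is no Condorcet winner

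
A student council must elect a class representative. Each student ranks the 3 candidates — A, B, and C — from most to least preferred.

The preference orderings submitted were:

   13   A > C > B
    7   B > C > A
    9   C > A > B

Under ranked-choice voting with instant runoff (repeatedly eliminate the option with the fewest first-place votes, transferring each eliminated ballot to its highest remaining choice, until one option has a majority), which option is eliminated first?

Round 1: A 13, C 9, B 7. B has the fewest and is eliminated.
Round 2: C 16, A 13. C has a majority.

B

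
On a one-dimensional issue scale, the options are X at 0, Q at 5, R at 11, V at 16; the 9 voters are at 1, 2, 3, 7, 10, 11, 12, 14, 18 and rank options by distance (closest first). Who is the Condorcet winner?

With single-peaked preferences on a line, the Condorcet winner is the candidate closest to the median voter.
The median voter (position 10) is closest to R at 11.
Check: R vs X — voters closer to R: 6 of 9.

R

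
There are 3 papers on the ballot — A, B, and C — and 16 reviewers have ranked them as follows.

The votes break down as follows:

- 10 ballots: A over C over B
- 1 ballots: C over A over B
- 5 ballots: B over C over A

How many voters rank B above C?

Ballots ranking B above C: 5.
Ballots ranking C above B: 10+1 = 11.
So 5 of 16 voters prefer B to C.

5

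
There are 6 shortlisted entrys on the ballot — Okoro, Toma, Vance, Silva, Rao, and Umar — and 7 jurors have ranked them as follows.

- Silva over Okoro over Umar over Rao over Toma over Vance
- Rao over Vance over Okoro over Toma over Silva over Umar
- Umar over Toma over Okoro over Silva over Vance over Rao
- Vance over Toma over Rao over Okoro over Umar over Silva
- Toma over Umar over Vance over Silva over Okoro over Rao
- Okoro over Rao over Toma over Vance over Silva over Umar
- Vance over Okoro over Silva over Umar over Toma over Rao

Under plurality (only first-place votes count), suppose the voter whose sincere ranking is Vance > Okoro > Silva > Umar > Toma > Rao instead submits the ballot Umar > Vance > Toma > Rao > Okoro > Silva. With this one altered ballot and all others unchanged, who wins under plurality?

First-place totals with the altered ballot: Okoro 1, Toma 1, Vance 1, Silva 1, Rao 1, Umar 2.
The switch changes the winner from Vance to Umar.

Umar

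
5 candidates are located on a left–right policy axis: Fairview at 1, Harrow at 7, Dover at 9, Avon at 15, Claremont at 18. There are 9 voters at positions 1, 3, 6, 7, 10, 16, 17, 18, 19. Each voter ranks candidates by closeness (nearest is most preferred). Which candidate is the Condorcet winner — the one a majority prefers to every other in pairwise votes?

Dover

With single-peaked preferences on a line, the Condorcet winner is the candidate closest to the median voter.
The median voter (position 10) is closest to Dover at 9.
Check: Dover vs Claremont — voters closer to Dover: 5 of 9.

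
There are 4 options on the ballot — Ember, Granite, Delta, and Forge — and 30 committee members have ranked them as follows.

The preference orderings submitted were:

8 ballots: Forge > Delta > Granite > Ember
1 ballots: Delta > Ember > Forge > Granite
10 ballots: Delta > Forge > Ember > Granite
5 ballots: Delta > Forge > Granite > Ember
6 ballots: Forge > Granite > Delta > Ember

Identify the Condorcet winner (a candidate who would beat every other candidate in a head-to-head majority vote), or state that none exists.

Delta

Head-to-head results (30 voters total):
Ember vs Granite: Granite wins 19–11.
Ember vs Delta: Delta wins 30–0.
Ember vs Forge: Forge wins 29–1.
Granite vs Delta: Delta wins 24–6.
Granite vs Forge: Forge wins 30–0.
Delta vs Forge: Delta wins 16–14.
Delta beats each rival — Ember (30–0), Granite (24–6), Forge (16–14) — so Delta is the Condorcet winner.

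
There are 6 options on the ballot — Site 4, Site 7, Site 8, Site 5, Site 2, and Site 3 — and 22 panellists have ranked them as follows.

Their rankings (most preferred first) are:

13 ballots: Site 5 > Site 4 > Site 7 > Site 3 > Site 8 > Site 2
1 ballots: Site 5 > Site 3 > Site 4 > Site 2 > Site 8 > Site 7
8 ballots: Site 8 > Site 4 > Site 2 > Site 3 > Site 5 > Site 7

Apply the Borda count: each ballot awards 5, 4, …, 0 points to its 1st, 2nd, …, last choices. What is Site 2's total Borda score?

Borda scores:
  Site 4: 13·4 + 3 + 8·4 = 87
  Site 7: 13·3 + 0 + 8·0 = 39
  Site 8: 13·1 + 1 + 8·5 = 54
  Site 5: 13·5 + 5 + 8·1 = 78
  Site 2: 13·0 + 2 + 8·3 = 26
  Site 3: 13·2 + 4 + 8·2 = 46

26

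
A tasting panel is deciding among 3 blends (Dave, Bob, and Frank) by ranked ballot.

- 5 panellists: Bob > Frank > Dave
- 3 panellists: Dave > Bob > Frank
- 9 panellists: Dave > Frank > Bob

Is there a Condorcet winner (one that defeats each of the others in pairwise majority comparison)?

Head-to-head results (17 voters total):
Dave vs Bob: Dave wins 12–5.
Dave vs Frank: Dave wins 12–5.
Bob vs Frank: Frank wins 9–8.
Dave beats each rival — Bob (12–5), Frank (12–5) — so Dave is the Condorcet winner.

Yes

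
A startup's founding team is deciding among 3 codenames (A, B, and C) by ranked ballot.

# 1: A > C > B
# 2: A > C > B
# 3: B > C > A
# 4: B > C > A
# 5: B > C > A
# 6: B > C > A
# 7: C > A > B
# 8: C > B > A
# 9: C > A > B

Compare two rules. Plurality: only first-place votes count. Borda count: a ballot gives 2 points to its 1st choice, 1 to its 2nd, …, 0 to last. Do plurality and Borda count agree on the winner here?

No

Plurality first-place counts: A 2, B 4, C 3 → B.
Borda totals: A 6, B 9, C 12 → C.
The two rules disagree: plurality picks B, Borda picks C.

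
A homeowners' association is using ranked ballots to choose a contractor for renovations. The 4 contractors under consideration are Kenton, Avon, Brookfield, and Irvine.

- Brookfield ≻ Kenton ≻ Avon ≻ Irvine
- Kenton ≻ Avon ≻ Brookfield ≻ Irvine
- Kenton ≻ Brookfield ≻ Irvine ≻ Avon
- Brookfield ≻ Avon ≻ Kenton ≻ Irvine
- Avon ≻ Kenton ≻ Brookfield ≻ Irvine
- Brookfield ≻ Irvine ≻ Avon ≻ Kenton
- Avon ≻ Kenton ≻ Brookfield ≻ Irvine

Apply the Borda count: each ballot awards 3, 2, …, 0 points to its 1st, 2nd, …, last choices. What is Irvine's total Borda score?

Borda scores:
  Kenton: 2 + 3 + 3 + 1 + 2 + 0 + 2 = 13
  Avon: 1 + 2 + 0 + 2 + 3 + 1 + 3 = 12
  Brookfield: 3 + 1 + 2 + 3 + 1 + 3 + 1 = 14
  Irvine: 0 + 0 + 1 + 0 + 0 + 2 + 0 = 3

3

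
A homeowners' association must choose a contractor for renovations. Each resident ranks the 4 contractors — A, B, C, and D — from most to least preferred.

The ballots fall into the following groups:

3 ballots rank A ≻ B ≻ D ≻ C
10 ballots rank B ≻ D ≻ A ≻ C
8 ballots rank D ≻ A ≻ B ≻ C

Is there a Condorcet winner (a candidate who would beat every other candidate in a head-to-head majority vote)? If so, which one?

No Condorcet winner

Head-to-head results (21 voters total):
A vs B: A wins 11–10.
A vs C: A wins 21–0.
A vs D: D wins 18–3.
B vs C: B wins 21–0.
B vs D: B wins 13–8.
C vs D: D wins 21–0.
No candidate beats all others: A beats B beats D beats A, a majority cycle.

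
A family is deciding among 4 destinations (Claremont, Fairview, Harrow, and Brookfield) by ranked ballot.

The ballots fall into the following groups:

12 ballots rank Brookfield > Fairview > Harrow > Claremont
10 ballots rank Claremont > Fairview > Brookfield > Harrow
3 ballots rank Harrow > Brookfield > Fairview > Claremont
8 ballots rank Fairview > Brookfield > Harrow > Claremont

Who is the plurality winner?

Brookfield

First-place vote totals:
  Claremont: 10
  Fairview: 8
  Harrow: 3
  Brookfield: 12
Brookfield has the most first-place votes.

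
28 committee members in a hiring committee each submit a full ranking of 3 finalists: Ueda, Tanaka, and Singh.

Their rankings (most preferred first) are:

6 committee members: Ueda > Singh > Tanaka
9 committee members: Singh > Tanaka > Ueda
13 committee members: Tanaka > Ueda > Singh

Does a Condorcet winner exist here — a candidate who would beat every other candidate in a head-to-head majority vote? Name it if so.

Head-to-head results (28 voters total):
Ueda vs Tanaka: Tanaka wins 22–6.
Ueda vs Singh: Ueda wins 19–9.
Tanaka vs Singh: Singh wins 15–13.
No candidate beats all others: Ueda beats Singh beats Tanaka beats Ueda, a majority cycle.

None — there is no Condorcet winner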